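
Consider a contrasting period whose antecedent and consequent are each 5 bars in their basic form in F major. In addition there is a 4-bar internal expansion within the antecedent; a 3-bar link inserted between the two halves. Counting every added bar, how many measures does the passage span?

17 measures

Basic contrasting period: 5 + 5 = 10 bars.
10 (basic form) + 4 (internal expansion) + 3 (link) = 17.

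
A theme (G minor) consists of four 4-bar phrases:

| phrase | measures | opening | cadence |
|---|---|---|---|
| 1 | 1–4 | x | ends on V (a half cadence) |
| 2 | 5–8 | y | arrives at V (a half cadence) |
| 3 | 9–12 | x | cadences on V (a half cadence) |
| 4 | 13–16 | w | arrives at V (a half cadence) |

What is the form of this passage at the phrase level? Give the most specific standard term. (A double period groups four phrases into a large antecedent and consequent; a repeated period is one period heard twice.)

phrase group

Phrase 4 ends with a half cadence, no stronger than phrase 2's half cadence, so the four phrases do not form a double period; nor do phrases 3–4 duplicate 1–2, so it is not a repeated period. With no phrase reaching a conclusive cadence, the passage is a phrase group.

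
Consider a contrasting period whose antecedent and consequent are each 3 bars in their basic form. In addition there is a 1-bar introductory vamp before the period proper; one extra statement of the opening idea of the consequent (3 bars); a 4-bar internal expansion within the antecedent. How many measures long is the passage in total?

14 measures

Basic contrasting period: 3 + 3 = 6 bars.
6 (basic form) + 1 (introduction) + 3 (extra statement) + 4 (internal expansion) = 14.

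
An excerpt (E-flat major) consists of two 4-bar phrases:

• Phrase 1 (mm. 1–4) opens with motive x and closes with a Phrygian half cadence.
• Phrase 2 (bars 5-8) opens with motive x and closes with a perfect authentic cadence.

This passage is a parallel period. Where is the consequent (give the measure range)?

The antecedent is the phrase ending with the weaker cadence (Phrygian half cadence, phrase 1) and the consequent the one ending more conclusively (perfect authentic cadence, phrase 2); the consequent is bars 5-8.

measures 5–8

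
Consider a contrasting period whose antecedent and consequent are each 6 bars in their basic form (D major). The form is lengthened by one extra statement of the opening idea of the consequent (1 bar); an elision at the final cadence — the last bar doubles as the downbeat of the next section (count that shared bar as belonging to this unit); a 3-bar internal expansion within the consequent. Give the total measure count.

16 measures

Basic contrasting period: 6 + 6 = 12 bars.
12 (basic form) + 1 (extra statement) + 3 (internal expansion) = 16.
The elision shares a bar with the next section but does not change this unit's count.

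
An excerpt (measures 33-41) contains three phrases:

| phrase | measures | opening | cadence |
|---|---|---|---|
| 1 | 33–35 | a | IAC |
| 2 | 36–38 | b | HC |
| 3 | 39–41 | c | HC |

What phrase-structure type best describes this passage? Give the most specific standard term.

The final phrase closes with a half cadence, which is not stronger than the preceding half cadence; the 3 phrases lack an overall antecedent–consequent design and so form a phrase group.

phrase group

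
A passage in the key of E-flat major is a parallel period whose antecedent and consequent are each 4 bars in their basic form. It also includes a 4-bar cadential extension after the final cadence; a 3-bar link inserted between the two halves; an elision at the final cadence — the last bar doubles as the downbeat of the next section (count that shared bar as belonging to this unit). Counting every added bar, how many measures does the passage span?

15 measures

Basic parallel period: 4 + 4 = 8 bars.
8 (basic form) + 4 (cadential extension) + 3 (link) = 15.
The elision shares a bar with the next section but does not change this unit's count.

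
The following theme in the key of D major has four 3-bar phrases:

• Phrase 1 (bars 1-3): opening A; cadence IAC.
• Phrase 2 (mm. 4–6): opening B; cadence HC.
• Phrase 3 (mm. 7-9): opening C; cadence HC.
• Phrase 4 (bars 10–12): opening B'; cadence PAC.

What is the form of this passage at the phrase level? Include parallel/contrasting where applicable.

contrasting double period

Four phrases in two halves: the first half (mm. 1–6) ends with a half cadence, the second (bars 7–12) with a perfect authentic cadence — a large antecedent–consequent pair, i.e. a double period.
Phrase 3 begins with different material from phrase 1, making it contrasting.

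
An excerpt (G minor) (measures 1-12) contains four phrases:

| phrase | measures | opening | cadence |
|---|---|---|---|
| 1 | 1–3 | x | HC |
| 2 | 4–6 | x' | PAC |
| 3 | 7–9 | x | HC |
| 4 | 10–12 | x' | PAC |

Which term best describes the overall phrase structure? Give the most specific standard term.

The cadence pattern HC–PAC–HC–PAC is weak–strong twice, and phrases 3–4 restate phrases 1–2: a period heard twice, not a double period (which would end weakly at phrase 2).

repeated period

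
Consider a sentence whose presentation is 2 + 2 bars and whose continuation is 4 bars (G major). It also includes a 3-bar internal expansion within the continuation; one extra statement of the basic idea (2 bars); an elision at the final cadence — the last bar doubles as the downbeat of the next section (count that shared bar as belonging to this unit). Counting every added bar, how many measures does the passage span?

Basic sentence: 2 + 2 + 4 = 8 bars.
8 (basic form) + 3 (internal expansion) + 2 (extra statement) = 13.
The elision shares a bar with the next section but does not change this unit's count.

13 measures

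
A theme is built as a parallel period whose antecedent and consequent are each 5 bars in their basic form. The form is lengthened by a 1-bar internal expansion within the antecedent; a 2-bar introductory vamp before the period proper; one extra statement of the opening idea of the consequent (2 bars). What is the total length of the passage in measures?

15 measures

Basic parallel period: 5 + 5 = 10 bars.
10 (basic form) + 1 (internal expansion) + 2 (introduction) + 2 (extra statement) = 15.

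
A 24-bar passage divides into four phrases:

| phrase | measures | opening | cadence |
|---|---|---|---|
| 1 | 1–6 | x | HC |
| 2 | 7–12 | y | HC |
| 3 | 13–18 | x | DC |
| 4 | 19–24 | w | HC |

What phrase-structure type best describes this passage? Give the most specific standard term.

Phrase 4 ends with a half cadence, no stronger than phrase 2's half cadence, so the four phrases do not form a double period; nor do phrases 3–4 duplicate 1–2, so it is not a repeated period. With no phrase reaching a conclusive cadence, the passage is a phrase group.

phrase group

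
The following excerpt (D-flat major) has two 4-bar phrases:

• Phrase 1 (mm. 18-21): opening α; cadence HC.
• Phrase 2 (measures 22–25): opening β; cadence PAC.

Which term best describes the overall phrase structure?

contrasting period

Phrase 1 ends with a half cadence (weaker) and phrase 2 with a perfect authentic cadence (stronger): antecedent + consequent = a period.
The two phrases open with different material (α / β), so the period is contrasting.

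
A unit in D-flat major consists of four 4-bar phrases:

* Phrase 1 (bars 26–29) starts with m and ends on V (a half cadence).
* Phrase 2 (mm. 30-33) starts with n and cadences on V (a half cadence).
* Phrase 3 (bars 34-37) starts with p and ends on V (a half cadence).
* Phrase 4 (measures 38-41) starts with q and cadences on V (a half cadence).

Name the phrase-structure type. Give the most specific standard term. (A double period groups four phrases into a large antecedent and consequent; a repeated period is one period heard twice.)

phrase group

Phrase 4 ends with a half cadence, no stronger than phrase 2's half cadence, so the four phrases do not form a double period; nor do phrases 3–4 duplicate 1–2, so it is not a repeated period. With no phrase reaching a conclusive cadence, the passage is a phrase group.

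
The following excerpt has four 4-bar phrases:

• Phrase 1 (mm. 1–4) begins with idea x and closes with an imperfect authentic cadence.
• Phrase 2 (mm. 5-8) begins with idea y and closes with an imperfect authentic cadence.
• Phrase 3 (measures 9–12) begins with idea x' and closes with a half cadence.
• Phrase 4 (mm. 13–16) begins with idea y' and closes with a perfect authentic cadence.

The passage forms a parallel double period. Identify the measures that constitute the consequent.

measures 9–16

In a double period the four phrases pair into a large antecedent (phrases 1–2, ending imperfect authentic cadence) and a large consequent (phrases 3–4, ending perfect authentic cadence). The consequent spans bars 9-16.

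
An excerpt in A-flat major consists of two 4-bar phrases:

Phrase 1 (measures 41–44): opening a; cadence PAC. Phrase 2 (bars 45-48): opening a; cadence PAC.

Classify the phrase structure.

repeated phrase

Both phrases have the same opening (a) and the same cadence (perfect authentic cadence): the second is a restatement, not a consequent, so this is a repeated phrase rather than a period.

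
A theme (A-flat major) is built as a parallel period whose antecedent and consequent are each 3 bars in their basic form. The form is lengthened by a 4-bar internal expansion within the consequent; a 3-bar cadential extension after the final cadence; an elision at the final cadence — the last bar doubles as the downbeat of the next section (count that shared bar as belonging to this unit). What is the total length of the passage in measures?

13 measures

Basic parallel period: 3 + 3 = 6 bars.
6 (basic form) + 4 (internal expansion) + 3 (cadential extension) = 13.
The elision shares a bar with the next section but does not change this unit's count.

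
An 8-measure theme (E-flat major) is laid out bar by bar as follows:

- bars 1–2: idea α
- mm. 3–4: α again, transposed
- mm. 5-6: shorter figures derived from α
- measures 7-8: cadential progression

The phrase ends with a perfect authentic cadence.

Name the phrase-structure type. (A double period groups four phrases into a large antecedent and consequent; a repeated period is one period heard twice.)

Basic idea (mm. 1–2) + its repetition (mm. 3-4) form the presentation; fragmentation and cadence (measures 5–8) form the continuation — the 8-bar whole is a sentence.

sentence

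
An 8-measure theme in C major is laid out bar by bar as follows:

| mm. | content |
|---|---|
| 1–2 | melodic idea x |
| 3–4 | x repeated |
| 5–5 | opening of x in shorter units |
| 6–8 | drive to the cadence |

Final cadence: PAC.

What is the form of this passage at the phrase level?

Basic idea (mm. 1-2) + its repetition (mm. 3-4) form the presentation; fragmentation and cadence (bars 5–8) form the continuation — the 8-bar whole is a sentence.

sentence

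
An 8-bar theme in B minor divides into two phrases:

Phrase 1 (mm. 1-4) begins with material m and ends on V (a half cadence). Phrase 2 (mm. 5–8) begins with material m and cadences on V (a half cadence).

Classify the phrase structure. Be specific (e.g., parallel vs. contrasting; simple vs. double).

repeated phrase

Both phrases have the same opening (m) and the same cadence (half cadence): the second is a restatement, not a consequent, so this is a repeated phrase rather than a period.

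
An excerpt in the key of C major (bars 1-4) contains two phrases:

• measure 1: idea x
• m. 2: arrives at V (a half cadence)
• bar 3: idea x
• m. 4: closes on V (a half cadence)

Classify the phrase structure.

Both phrases have the same opening (x) and the same cadence (half cadence): the second is a restatement, not a consequent, so this is a repeated phrase rather than a period.

repeated phrase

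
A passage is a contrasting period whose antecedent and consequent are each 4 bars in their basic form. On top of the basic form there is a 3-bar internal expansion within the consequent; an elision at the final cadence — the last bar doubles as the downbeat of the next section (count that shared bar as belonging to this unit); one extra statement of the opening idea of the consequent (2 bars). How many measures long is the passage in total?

13 measures

Basic contrasting period: 4 + 4 = 8 bars.
8 (basic form) + 3 (internal expansion) + 2 (extra statement) = 13.
The elision shares a bar with the next section but does not change this unit's count.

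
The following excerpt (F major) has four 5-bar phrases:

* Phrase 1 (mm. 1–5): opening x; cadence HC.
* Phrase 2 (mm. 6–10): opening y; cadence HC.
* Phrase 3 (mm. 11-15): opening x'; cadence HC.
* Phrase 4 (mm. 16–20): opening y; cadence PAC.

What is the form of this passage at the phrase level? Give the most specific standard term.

parallel double period

Four phrases in two halves: the first half (mm. 1-10) ends with a half cadence, the second (bars 11–20) with a perfect authentic cadence — a large antecedent–consequent pair, i.e. a double period.
Phrase 3 begins with the same material as phrase 1, making it parallel.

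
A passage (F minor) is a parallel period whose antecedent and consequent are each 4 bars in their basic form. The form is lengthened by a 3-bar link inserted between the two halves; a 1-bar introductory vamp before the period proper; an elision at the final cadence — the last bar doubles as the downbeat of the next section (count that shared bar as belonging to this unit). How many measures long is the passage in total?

12 measures

Basic parallel period: 4 + 4 = 8 bars.
8 (basic form) + 3 (link) + 1 (introduction) = 12.
The elision shares a bar with the next section but does not change this unit's count.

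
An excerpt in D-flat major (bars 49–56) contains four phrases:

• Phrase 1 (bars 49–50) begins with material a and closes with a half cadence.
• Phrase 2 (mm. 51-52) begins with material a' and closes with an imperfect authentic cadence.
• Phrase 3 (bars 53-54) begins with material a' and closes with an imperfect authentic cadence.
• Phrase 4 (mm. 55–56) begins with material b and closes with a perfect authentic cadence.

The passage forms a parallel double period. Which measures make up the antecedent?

measures 49–52

In a double period the four phrases pair into a large antecedent (phrases 1–2, ending imperfect authentic cadence) and a large consequent (phrases 3–4, ending perfect authentic cadence). The antecedent spans bars 49–52.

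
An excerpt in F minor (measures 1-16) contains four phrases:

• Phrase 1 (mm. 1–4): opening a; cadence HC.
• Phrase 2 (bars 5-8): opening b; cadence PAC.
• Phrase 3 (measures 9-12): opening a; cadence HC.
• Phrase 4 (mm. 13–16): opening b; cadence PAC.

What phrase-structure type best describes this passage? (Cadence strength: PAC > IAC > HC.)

repeated period

The cadence pattern HC–PAC–HC–PAC is weak–strong twice, and phrases 3–4 restate phrases 1–2: a period heard twice, not a double period (which would end weakly at phrase 2).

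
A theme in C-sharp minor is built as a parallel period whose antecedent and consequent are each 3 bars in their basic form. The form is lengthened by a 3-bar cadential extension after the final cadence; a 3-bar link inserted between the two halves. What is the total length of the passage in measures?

Basic parallel period: 3 + 3 = 6 bars.
6 (basic form) + 3 (cadential extension) + 3 (link) = 12.

12 measures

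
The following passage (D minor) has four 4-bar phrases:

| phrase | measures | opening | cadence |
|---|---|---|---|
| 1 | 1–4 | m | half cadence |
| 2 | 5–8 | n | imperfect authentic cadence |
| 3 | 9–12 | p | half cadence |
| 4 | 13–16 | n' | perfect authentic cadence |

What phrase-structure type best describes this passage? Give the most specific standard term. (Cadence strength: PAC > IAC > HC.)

contrasting double period

Four phrases in two halves: the first half (mm. 1-8) ends with an imperfect authentic cadence, the second (bars 9-16) with a perfect authentic cadence — a large antecedent–consequent pair, i.e. a double period.
Phrase 3 begins with different material from phrase 1, making it contrasting.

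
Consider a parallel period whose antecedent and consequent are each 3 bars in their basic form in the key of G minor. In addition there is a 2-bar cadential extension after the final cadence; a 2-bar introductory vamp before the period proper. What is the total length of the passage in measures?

Basic parallel period: 3 + 3 = 6 bars.
6 (basic form) + 2 (cadential extension) + 2 (introduction) = 10.

10 measures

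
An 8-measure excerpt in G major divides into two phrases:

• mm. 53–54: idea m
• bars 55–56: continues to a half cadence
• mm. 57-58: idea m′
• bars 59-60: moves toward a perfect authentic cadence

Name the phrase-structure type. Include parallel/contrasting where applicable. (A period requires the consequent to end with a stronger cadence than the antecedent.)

parallel period

Phrase 1 ends with a half cadence (weaker) and phrase 2 with a perfect authentic cadence (stronger): antecedent + consequent = a period.
The two phrases open with the same material (m / m′), so the period is parallel.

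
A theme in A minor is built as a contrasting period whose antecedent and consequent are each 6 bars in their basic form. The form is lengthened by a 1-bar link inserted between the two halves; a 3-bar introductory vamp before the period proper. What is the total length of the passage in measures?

Basic contrasting period: 6 + 6 = 12 bars.
12 (basic form) + 1 (link) + 3 (introduction) = 16.

16 measures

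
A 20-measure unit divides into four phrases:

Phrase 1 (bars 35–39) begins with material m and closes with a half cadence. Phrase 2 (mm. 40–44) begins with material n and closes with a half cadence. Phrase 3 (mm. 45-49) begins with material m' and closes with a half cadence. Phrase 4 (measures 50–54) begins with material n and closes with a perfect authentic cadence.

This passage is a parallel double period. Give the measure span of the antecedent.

In a double period the four phrases pair into a large antecedent (phrases 1–2, ending half cadence) and a large consequent (phrases 3–4, ending perfect authentic cadence). The antecedent spans mm. 35–44.

measures 35–44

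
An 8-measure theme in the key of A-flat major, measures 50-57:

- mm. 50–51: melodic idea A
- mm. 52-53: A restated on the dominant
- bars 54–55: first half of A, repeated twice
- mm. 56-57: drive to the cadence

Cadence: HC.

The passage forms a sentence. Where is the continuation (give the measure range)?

After the presentation (measures 50–53), the continuation covers the fragmentation through the cadence: bars 54–57.

measures 54–57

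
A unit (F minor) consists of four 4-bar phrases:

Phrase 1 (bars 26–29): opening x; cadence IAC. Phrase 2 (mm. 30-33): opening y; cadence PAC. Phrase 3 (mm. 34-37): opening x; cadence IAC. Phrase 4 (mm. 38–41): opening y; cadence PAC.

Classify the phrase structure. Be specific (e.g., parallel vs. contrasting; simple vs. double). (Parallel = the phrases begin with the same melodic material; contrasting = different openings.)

The cadence pattern IAC–PAC–IAC–PAC is weak–strong twice, and phrases 3–4 restate phrases 1–2: a period heard twice, not a double period (which would end weakly at phrase 2).

repeated period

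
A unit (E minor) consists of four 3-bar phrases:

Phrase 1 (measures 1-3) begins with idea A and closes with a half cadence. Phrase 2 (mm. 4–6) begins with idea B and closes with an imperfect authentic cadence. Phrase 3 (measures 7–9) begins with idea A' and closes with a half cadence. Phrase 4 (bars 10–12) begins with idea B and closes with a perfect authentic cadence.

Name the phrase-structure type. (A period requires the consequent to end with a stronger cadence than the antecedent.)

parallel double period

Four phrases in two halves: the first half (measures 1-6) ends with an imperfect authentic cadence, the second (bars 7-12) with a perfect authentic cadence — a large antecedent–consequent pair, i.e. a double period.
Phrase 3 begins with the same material as phrase 1, making it parallel.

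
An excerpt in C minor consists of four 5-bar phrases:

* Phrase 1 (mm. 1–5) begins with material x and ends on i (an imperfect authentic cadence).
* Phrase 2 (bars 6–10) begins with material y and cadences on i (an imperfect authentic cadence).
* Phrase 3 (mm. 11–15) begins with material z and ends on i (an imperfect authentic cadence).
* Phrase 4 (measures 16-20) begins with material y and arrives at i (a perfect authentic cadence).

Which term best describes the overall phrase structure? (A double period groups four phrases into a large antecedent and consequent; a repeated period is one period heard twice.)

contrasting double period

Four phrases in two halves: the first half (bars 1-10) ends with an imperfect authentic cadence, the second (mm. 11–20) with a perfect authentic cadence — a large antecedent–consequent pair, i.e. a double period.
Phrase 3 begins with different material from phrase 1, making it contrasting.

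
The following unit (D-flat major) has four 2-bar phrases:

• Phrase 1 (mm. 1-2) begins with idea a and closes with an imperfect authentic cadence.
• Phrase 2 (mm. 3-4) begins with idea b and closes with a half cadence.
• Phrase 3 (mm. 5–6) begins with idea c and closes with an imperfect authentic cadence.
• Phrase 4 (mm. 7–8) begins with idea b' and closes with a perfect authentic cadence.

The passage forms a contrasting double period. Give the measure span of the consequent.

In a double period the four phrases pair into a large antecedent (phrases 1–2, ending half cadence) and a large consequent (phrases 3–4, ending perfect authentic cadence). The consequent spans measures 5-8.

measures 5–8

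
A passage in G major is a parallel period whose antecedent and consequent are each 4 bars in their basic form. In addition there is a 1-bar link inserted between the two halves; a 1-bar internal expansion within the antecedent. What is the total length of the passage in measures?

Basic parallel period: 4 + 4 = 8 bars.
8 (basic form) + 1 (link) + 1 (internal expansion) = 10.

10 measures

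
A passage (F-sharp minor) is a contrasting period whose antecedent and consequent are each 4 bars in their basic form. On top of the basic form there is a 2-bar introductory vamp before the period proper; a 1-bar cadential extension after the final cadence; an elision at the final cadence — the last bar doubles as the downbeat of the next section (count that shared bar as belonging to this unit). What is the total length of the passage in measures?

Basic contrasting period: 4 + 4 = 8 bars.
8 (basic form) + 2 (introduction) + 1 (cadential extension) = 11.
The elision shares a bar with the next section but does not change this unit's count.

11 measures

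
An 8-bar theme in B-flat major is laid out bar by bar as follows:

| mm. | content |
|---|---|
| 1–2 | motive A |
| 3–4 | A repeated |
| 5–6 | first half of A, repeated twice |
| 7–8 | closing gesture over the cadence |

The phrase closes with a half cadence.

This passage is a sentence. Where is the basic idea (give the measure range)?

measures 1–2

The presentation of a sentence is the basic idea (mm. 1–2) plus its repetition (bars 3–4); the basic idea is therefore mm. 1–2.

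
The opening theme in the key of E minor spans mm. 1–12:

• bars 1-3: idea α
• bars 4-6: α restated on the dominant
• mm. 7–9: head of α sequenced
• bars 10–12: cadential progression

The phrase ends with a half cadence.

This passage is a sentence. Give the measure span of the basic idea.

The presentation of a sentence is the basic idea (measures 1-3) plus its repetition (bars 4–6); the basic idea is therefore mm. 1–3.

measures 1–3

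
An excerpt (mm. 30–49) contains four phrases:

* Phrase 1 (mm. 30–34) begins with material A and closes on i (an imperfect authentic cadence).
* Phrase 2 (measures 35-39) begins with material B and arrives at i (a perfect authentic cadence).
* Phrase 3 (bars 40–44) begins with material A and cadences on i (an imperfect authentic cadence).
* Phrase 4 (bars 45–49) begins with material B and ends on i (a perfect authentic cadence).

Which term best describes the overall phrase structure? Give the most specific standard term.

The cadence pattern IAC–PAC–IAC–PAC is weak–strong twice, and phrases 3–4 restate phrases 1–2: a period heard twice, not a double period (which would end weakly at phrase 2).

repeated period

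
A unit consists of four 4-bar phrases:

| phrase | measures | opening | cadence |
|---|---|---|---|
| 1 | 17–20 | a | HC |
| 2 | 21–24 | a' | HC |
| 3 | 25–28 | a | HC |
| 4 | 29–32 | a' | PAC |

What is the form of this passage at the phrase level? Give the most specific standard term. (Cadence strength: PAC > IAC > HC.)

Four phrases in two halves: the first half (bars 17–24) ends with a half cadence, the second (mm. 25–32) with a perfect authentic cadence — a large antecedent–consequent pair, i.e. a double period.
Phrase 3 begins with the same material as phrase 1, making it parallel.

parallel double period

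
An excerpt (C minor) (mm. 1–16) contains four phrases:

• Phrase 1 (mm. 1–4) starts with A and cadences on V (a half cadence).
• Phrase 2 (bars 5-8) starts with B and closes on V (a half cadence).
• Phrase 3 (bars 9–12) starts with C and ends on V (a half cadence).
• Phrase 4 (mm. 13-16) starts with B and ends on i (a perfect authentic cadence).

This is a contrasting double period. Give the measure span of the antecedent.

measures 1–8

In a double period the first pair of phrases (ending half cadence) is the large antecedent and the second pair (ending perfect authentic cadence) is the large consequent; the antecedent is measures 1–8.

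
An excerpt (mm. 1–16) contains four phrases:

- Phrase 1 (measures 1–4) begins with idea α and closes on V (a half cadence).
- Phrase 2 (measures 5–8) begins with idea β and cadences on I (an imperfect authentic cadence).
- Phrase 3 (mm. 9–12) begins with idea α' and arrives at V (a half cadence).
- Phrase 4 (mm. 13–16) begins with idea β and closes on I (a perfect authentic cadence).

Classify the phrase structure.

Four phrases in two halves: the first half (mm. 1-8) ends with an imperfect authentic cadence, the second (mm. 9–16) with a perfect authentic cadence — a large antecedent–consequent pair, i.e. a double period.
Phrase 3 begins with the same material as phrase 1, making it parallel.

parallel double period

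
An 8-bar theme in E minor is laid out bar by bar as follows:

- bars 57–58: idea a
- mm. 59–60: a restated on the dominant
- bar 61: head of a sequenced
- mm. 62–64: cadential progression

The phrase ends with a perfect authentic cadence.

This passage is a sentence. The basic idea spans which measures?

The presentation of a sentence is the basic idea (measures 57–58) plus its repetition (measures 59–60); the basic idea is therefore mm. 57–58.

measures 57–58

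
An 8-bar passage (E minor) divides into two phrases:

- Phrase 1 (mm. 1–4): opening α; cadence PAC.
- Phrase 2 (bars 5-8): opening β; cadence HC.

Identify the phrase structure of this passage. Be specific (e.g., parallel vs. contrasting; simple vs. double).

The second phrase closes with a half cadence, which is not stronger than the first phrase's perfect authentic cadence; without a weak→strong cadential pair there is no antecedent–consequent relationship, so this is a phrase group rather than a period.

phrase group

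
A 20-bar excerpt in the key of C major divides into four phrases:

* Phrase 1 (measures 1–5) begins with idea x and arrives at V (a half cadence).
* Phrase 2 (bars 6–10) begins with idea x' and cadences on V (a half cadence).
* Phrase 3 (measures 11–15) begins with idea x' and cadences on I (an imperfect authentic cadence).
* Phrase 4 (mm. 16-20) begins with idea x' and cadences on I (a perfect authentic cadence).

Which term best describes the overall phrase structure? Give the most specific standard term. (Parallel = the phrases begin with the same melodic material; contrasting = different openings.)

Four phrases in two halves: the first half (mm. 1–10) ends with a half cadence, the second (mm. 11–20) with a perfect authentic cadence — a large antecedent–consequent pair, i.e. a double period.
Phrase 3 begins with the same material as phrase 1, making it parallel.

parallel double period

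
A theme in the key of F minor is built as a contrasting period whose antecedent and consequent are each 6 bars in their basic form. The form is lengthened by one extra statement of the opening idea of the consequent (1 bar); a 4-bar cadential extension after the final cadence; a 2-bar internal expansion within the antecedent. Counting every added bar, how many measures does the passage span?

Basic contrasting period: 6 + 6 = 12 bars.
12 (basic form) + 1 (extra statement) + 4 (cadential extension) + 2 (internal expansion) = 19.

19 measures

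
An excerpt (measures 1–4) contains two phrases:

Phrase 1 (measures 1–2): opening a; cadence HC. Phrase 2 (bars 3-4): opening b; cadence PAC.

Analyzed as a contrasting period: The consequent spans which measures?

measures 3–4

The antecedent is the phrase ending with the weaker cadence (half cadence, phrase 1) and the consequent the one ending more conclusively (perfect authentic cadence, phrase 2); the consequent is measures 3-4.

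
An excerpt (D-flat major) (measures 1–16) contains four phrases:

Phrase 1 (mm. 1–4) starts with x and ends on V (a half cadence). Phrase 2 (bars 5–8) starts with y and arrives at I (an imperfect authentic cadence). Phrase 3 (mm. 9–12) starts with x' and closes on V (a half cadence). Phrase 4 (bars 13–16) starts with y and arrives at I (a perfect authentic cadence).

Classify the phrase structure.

parallel double period

Four phrases in two halves: the first half (mm. 1-8) ends with an imperfect authentic cadence, the second (measures 9-16) with a perfect authentic cadence — a large antecedent–consequent pair, i.e. a double period.
Phrase 3 begins with the same material as phrase 1, making it parallel.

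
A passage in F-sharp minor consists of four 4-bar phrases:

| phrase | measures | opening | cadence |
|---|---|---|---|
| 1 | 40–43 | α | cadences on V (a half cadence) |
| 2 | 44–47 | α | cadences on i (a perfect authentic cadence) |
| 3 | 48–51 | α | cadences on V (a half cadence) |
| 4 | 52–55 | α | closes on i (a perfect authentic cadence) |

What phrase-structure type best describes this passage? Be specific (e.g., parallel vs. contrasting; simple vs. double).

The cadence pattern HC–PAC–HC–PAC is weak–strong twice, and phrases 3–4 restate phrases 1–2: a period heard twice, not a double period (which would end weakly at phrase 2).

repeated period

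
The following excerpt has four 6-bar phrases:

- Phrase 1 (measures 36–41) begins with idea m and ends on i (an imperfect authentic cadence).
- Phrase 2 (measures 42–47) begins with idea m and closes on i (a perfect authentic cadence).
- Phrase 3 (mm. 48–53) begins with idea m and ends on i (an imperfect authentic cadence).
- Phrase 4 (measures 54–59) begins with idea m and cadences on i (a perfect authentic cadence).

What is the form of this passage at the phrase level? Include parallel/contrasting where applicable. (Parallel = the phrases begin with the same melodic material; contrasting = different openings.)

repeated period

The cadence pattern IAC–PAC–IAC–PAC is weak–strong twice, and phrases 3–4 restate phrases 1–2: a period heard twice, not a double period (which would end weakly at phrase 2).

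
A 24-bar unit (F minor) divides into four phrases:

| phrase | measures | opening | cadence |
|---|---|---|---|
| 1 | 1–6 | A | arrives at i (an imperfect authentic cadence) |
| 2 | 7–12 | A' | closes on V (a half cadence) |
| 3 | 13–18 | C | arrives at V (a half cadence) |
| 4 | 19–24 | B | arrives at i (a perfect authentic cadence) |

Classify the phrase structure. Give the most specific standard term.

Four phrases in two halves: the first half (measures 1–12) ends with a half cadence, the second (mm. 13-24) with a perfect authentic cadence — a large antecedent–consequent pair, i.e. a double period.
Phrase 3 begins with different material from phrase 1, making it contrasting.

contrasting double period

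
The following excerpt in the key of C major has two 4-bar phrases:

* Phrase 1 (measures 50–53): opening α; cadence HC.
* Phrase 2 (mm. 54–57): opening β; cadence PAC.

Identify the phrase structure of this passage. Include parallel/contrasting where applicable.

contrasting period

Phrase 1 ends with a half cadence (weaker) and phrase 2 with a perfect authentic cadence (stronger): antecedent + consequent = a period.
The two phrases open with different material (α / β), so the period is contrasting.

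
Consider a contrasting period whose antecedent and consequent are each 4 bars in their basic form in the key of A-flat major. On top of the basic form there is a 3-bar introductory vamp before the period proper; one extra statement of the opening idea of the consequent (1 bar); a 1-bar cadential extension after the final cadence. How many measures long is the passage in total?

Basic contrasting period: 4 + 4 = 8 bars.
8 (basic form) + 3 (introduction) + 1 (extra statement) + 1 (cadential extension) = 13.

13 measures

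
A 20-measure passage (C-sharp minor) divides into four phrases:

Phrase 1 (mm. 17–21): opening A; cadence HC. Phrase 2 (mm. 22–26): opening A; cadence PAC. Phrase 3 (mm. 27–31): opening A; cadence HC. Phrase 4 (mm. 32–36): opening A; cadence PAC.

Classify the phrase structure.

repeated period

The cadence pattern HC–PAC–HC–PAC is weak–strong twice, and phrases 3–4 restate phrases 1–2: a period heard twice, not a double period (which would end weakly at phrase 2).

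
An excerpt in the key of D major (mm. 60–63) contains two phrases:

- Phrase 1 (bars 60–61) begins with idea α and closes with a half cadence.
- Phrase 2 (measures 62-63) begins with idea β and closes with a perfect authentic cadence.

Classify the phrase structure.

contrasting period

Phrase 1 ends with a half cadence (weaker) and phrase 2 with a perfect authentic cadence (stronger): antecedent + consequent = a period.
The two phrases open with different material (α / β), so the period is contrasting.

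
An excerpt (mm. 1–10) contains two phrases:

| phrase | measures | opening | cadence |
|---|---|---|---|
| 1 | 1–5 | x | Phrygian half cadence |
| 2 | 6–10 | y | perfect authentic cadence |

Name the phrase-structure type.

contrasting period

Phrase 1 ends with a Phrygian half cadence (weaker) and phrase 2 with a perfect authentic cadence (stronger): antecedent + consequent = a period.
The two phrases open with different material (x / y), so the period is contrasting.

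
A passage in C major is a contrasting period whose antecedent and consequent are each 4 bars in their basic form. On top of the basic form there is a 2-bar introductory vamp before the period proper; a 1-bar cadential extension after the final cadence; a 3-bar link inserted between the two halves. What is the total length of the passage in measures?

Basic contrasting period: 4 + 4 = 8 bars.
8 (basic form) + 2 (introduction) + 1 (cadential extension) + 3 (link) = 14.

14 measures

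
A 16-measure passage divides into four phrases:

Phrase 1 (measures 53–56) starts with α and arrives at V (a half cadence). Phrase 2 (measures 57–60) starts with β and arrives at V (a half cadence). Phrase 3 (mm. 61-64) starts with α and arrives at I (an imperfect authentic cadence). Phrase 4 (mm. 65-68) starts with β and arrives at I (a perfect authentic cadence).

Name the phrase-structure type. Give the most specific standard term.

parallel double period

Four phrases in two halves: the first half (bars 53–60) ends with a half cadence, the second (measures 61-68) with a perfect authentic cadence — a large antecedent–consequent pair, i.e. a double period.
Phrase 3 begins with the same material as phrase 1, making it parallel.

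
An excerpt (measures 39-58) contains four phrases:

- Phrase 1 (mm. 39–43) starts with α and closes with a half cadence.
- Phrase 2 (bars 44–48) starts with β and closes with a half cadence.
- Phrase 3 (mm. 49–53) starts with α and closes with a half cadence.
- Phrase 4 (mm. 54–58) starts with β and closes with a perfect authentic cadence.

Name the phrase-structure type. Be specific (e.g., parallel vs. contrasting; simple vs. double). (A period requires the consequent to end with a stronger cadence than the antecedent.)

parallel double period

Four phrases in two halves: the first half (measures 39–48) ends with a half cadence, the second (mm. 49-58) with a perfect authentic cadence — a large antecedent–consequent pair, i.e. a double period.
Phrase 3 begins with the same material as phrase 1, making it parallel.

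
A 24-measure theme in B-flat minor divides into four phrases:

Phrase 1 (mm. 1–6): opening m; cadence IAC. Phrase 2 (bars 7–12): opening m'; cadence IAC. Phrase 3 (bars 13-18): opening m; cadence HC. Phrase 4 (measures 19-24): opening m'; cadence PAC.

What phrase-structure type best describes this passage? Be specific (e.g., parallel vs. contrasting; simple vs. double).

Four phrases in two halves: the first half (mm. 1–12) ends with an imperfect authentic cadence, the second (mm. 13–24) with a perfect authentic cadence — a large antecedent–consequent pair, i.e. a double period.
Phrase 3 begins with the same material as phrase 1, making it parallel.

parallel double period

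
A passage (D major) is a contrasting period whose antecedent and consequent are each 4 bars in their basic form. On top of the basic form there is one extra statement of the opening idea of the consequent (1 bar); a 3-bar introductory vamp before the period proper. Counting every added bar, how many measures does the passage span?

12 measures

Basic contrasting period: 4 + 4 = 8 bars.
8 (basic form) + 1 (extra statement) + 3 (introduction) = 12.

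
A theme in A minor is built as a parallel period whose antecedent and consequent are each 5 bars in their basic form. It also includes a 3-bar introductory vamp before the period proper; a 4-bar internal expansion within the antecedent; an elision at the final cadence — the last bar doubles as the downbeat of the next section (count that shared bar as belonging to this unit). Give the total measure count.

Basic parallel period: 5 + 5 = 10 bars.
10 (basic form) + 3 (introduction) + 4 (internal expansion) = 17.
The elision shares a bar with the next section but does not change this unit's count.

17 measures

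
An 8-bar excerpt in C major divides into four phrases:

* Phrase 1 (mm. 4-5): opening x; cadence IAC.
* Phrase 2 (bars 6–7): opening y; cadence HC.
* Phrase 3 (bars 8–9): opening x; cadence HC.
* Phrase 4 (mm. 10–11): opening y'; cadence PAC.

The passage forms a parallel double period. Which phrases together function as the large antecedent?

phrases 1 and 2

In a double period the first pair of phrases (ending half cadence) is the large antecedent and the second pair (ending perfect authentic cadence) is the large consequent; the antecedent is phrases 1 and 2.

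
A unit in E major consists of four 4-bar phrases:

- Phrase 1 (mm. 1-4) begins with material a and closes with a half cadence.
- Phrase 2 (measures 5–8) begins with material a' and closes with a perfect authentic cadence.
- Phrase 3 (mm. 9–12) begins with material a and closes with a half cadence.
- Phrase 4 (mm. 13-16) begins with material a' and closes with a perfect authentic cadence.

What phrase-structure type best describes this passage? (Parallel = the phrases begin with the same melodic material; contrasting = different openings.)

The cadence pattern HC–PAC–HC–PAC is weak–strong twice, and phrases 3–4 restate phrases 1–2: a period heard twice, not a double period (which would end weakly at phrase 2).

repeated period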